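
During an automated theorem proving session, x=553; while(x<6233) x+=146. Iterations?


Step 1: x goes from 553 toward 6233 by 146; the body runs while x<6233, so iterations = ceil((bound-start)/step)
Step 2: Distance=5680
Step 3: ceil(5680/146)=39

39


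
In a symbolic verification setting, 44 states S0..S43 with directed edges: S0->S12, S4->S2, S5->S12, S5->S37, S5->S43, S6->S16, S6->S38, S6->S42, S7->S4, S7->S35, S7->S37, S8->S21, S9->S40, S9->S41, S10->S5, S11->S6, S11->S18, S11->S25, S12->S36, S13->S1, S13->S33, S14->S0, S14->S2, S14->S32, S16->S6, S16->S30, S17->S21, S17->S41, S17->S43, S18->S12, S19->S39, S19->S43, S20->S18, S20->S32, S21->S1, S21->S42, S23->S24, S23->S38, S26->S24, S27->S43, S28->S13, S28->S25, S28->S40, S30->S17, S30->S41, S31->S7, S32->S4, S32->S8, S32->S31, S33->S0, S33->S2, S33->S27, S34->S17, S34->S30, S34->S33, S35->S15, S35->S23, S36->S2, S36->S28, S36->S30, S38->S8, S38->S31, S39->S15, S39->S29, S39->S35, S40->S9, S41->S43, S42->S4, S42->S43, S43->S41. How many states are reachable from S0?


BFS from S0:
  layer 0: {S0}
  layer 1: {S12}
  layer 2: {S36}
  layer 3: {S2, S28, S30}
  layer 4: {S13, S17, S25, S40, S41}
  layer 5: {S1, S9, S21, S33, S43}
  layer 6: {S27, S42}
  layer 7: {S4}
Reachable set: {S0, S1, S2, S4, S9, S12, S13, S17, S21, S25, S27, S28, S30, S33, S36, S40, S41, S42, S43}
Count = 19

19


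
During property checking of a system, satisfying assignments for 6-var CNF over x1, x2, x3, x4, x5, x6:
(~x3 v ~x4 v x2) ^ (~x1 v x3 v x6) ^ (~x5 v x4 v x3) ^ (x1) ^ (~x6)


CNF with 5 clauses over 6 vars (64 assignments).
An assignment satisfies CNF iff every clause has >=1 true literal.
Check each row (bits = x1,x2,x3,x4,x5,x6; clause T/F shown):
  row 0 [000000]: clauses=TTTFT -> 0
  row 1 [000001]: clauses=TTTFF -> 0
  row 2 [000010]: clauses=TTFFT -> 0
  row 3 [000011]: clauses=TTFFF -> 0
  row 4 [000100]: clauses=TTTFT -> 0
  (every remaining row is evaluated the same way; all 64 results are listed next)
Full result column, 8 rows per line (x1,x2,x3 fixed per line; x4,x5,x6 runs 000..111 left to right):
  rows 0-7 [x1,x2,x3=000]: 00000000  (ones: 0)
  rows 8-15 [x1,x2,x3=001]: 00000000  (ones: 0)
  rows 16-23 [x1,x2,x3=010]: 00000000  (ones: 0)
  rows 24-31 [x1,x2,x3=011]: 00000000  (ones: 0)
  rows 32-39 [x1,x2,x3=100]: 00000000  (ones: 0)
  rows 40-47 [x1,x2,x3=101]: 10100000  (ones: 2)
  rows 48-55 [x1,x2,x3=110]: 00000000  (ones: 0)
  rows 56-63 [x1,x2,x3=111]: 10101010  (ones: 4)
Satisfying assignments = 0+0+0+0+0+2+0+4 = 6

6


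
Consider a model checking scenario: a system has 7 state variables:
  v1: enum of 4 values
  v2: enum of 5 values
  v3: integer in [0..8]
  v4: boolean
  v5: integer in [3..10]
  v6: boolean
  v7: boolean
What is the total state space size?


State space = product of domain sizes of all variables.
Domain sizes:
  v1 (enum of 4 values): 4
  v2 (enum of 5 values): 5
  v3 (integer in [0..8]): 9
  v4 (boolean): 2
  v5 (integer in [3..10]): 8
  v6 (boolean): 2
  v7 (boolean): 2
Product = 4 * 5 * 9 * 2 * 8 * 2 * 2 = 11520

11520


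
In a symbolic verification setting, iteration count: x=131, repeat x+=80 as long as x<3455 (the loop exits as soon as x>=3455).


Step 1: x goes from 131 toward 3455 by 80; the body runs while x<3455, so iterations = ceil((bound-start)/step)
Step 2: Distance=3324
Step 3: ceil(3324/80)=42

42


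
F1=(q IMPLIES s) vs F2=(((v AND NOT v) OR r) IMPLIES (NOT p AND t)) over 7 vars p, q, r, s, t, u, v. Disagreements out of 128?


F1 = (q IMPLIES s)
F2 = (((v AND NOT v) OR r) IMPLIES (NOT p AND t))
Evaluate both on each of 128 rows (bits = p,q,r,s,t,u,v):
  row 0 [0000000]: F1=1 F2=1 -> 0
  row 1 [0000001]: F1=1 F2=1 -> 0
  row 2 [0000010]: F1=1 F2=1 -> 0
  row 3 [0000011]: F1=1 F2=1 -> 0
  row 4 [0000100]: F1=1 F2=1 -> 0
  (every remaining row is evaluated the same way; all 128 results are listed next)
Full result column, 8 rows per line (p,q,r,s fixed per line; t,u,v runs 000..111 left to right):
  rows 0-7 [p,q,r,s=0000]: 00000000  (ones: 0)
  rows 8-15 [p,q,r,s=0001]: 00000000  (ones: 0)
  rows 16-23 [p,q,r,s=0010]: 11110000  (ones: 4)
  rows 24-31 [p,q,r,s=0011]: 11110000  (ones: 4)
  rows 32-39 [p,q,r,s=0100]: 11111111  (ones: 8)
  rows 40-47 [p,q,r,s=0101]: 00000000  (ones: 0)
  rows 48-55 [p,q,r,s=0110]: 00001111  (ones: 4)
  rows 56-63 [p,q,r,s=0111]: 11110000  (ones: 4)
  rows 64-71 [p,q,r,s=1000]: 00000000  (ones: 0)
  rows 72-79 [p,q,r,s=1001]: 00000000  (ones: 0)
  rows 80-87 [p,q,r,s=1010]: 11111111  (ones: 8)
  rows 88-95 [p,q,r,s=1011]: 11111111  (ones: 8)
  rows 96-103 [p,q,r,s=1100]: 11111111  (ones: 8)
  rows 104-111 [p,q,r,s=1101]: 00000000  (ones: 0)
  rows 112-119 [p,q,r,s=1110]: 00000000  (ones: 0)
  rows 120-127 [p,q,r,s=1111]: 11111111  (ones: 8)
Disagreements = 0+0+4+4+8+0+4+4+0+0+8+8+8+0+0+8 = 56

56


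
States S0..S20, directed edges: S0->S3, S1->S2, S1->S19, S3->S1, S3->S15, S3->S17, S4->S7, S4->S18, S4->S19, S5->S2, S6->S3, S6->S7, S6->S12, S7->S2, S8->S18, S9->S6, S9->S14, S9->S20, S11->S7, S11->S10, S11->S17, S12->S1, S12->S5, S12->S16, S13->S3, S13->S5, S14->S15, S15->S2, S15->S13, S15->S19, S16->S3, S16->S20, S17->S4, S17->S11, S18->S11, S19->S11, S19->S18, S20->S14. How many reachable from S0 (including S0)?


BFS from S0:
  layer 0: {S0}
  layer 1: {S3}
  layer 2: {S1, S15, S17}
  layer 3: {S2, S4, S11, S13, S19}
  layer 4: {S5, S7, S10, S18}
Reachable set: {S0, S1, S2, S3, S4, S5, S7, S10, S11, S13, S15, S17, S18, S19}
Count = 14

14


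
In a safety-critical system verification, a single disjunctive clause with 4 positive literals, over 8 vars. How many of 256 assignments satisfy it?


Step 1: Total=2^8=256
Step 2: Unsat when all 4 false: 2^4=16
Step 3: Sat=256-16=240

240


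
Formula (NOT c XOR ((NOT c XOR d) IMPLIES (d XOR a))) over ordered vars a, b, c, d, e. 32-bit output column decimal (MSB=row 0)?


Formula: (NOT c XOR ((NOT c XOR d) IMPLIES (d XOR a))) over a, b, c, d, e (32 rows)
Evaluate each row (bits = a,b,c,d,e, MSB first):
  row 0 [00000]: (NOT 0 XOR ((NOT 0 XOR 0) IMPLIES (0 XOR 0))) -> 1
  row 1 [00001]: (NOT 0 XOR ((NOT 0 XOR 0) IMPLIES (0 XOR 0))) -> 1
  row 2 [00010]: (NOT 0 XOR ((NOT 0 XOR 1) IMPLIES (1 XOR 0))) -> 0
  row 3 [00011]: (NOT 0 XOR ((NOT 0 XOR 1) IMPLIES (1 XOR 0))) -> 0
  row 4 [00100]: (NOT 1 XOR ((NOT 1 XOR 0) IMPLIES (0 XOR 0))) -> 1
  row 5 [00101]: (NOT 1 XOR ((NOT 1 XOR 0) IMPLIES (0 XOR 0))) -> 1
  row 6 [00110]: (NOT 1 XOR ((NOT 1 XOR 1) IMPLIES (1 XOR 0))) -> 1
  row 7 [00111]: (NOT 1 XOR ((NOT 1 XOR 1) IMPLIES (1 XOR 0))) -> 1
  row 8 [01000]: (NOT 0 XOR ((NOT 0 XOR 0) IMPLIES (0 XOR 0))) -> 1
  row 9 [01001]: (NOT 0 XOR ((NOT 0 XOR 0) IMPLIES (0 XOR 0))) -> 1
  row 10 [01010]: (NOT 0 XOR ((NOT 0 XOR 1) IMPLIES (1 XOR 0))) -> 0
  row 11 [01011]: (NOT 0 XOR ((NOT 0 XOR 1) IMPLIES (1 XOR 0))) -> 0
  row 12 [01100]: (NOT 1 XOR ((NOT 1 XOR 0) IMPLIES (0 XOR 0))) -> 1
  row 13 [01101]: (NOT 1 XOR ((NOT 1 XOR 0) IMPLIES (0 XOR 0))) -> 1
  row 14 [01110]: (NOT 1 XOR ((NOT 1 XOR 1) IMPLIES (1 XOR 0))) -> 1
  row 15 [01111]: (NOT 1 XOR ((NOT 1 XOR 1) IMPLIES (1 XOR 0))) -> 1
  row 16 [10000]: (NOT 0 XOR ((NOT 0 XOR 0) IMPLIES (0 XOR 1))) -> 0
  row 17 [10001]: (NOT 0 XOR ((NOT 0 XOR 0) IMPLIES (0 XOR 1))) -> 0
  row 18 [10010]: (NOT 0 XOR ((NOT 0 XOR 1) IMPLIES (1 XOR 1))) -> 0
  row 19 [10011]: (NOT 0 XOR ((NOT 0 XOR 1) IMPLIES (1 XOR 1))) -> 0
  row 20 [10100]: (NOT 1 XOR ((NOT 1 XOR 0) IMPLIES (0 XOR 1))) -> 1
  row 21 [10101]: (NOT 1 XOR ((NOT 1 XOR 0) IMPLIES (0 XOR 1))) -> 1
  row 22 [10110]: (NOT 1 XOR ((NOT 1 XOR 1) IMPLIES (1 XOR 1))) -> 0
  row 23 [10111]: (NOT 1 XOR ((NOT 1 XOR 1) IMPLIES (1 XOR 1))) -> 0
  row 24 [11000]: (NOT 0 XOR ((NOT 0 XOR 0) IMPLIES (0 XOR 1))) -> 0
  row 25 [11001]: (NOT 0 XOR ((NOT 0 XOR 0) IMPLIES (0 XOR 1))) -> 0
  row 26 [11010]: (NOT 0 XOR ((NOT 0 XOR 1) IMPLIES (1 XOR 1))) -> 0
  row 27 [11011]: (NOT 0 XOR ((NOT 0 XOR 1) IMPLIES (1 XOR 1))) -> 0
  row 28 [11100]: (NOT 1 XOR ((NOT 1 XOR 0) IMPLIES (0 XOR 1))) -> 1
  row 29 [11101]: (NOT 1 XOR ((NOT 1 XOR 0) IMPLIES (0 XOR 1))) -> 1
  row 30 [11110]: (NOT 1 XOR ((NOT 1 XOR 1) IMPLIES (1 XOR 1))) -> 0
  row 31 [11111]: (NOT 1 XOR ((NOT 1 XOR 1) IMPLIES (1 XOR 1))) -> 0
Full result column, 4 rows per line (a,b,c fixed per line; d,e runs 00..11 left to right):
  rows 0-3 [a,b,c=000]: 1100  = hex C
  rows 4-7 [a,b,c=001]: 1111  = hex F
  rows 8-11 [a,b,c=010]: 1100  = hex C
  rows 12-15 [a,b,c=011]: 1111  = hex F
  rows 16-19 [a,b,c=100]: 0000  = hex 0
  rows 20-23 [a,b,c=101]: 1100  = hex C
  rows 24-27 [a,b,c=110]: 0000  = hex 0
  rows 28-31 [a,b,c=111]: 1100  = hex C
Output column (row 0 .. row 31) = 11001111110011110000110000001100
Output column grouped in 4s = 1100 1111 1100 1111 0000 1100 0000 1100 = 0xCFCF0C0C
Convert to decimal digit by digit (value = value*16 + digit):
  C -> 12
  12*16 + 15 (F) = 207
  207*16 + 12 (C) = 3324
  3324*16 + 15 (F) = 53199
  53199*16 + 0 = 851184
  851184*16 + 12 (C) = 13618956
  13618956*16 + 0 = 217903296
  217903296*16 + 12 (C) = 3486452748
Decimal = 3486452748

3486452748


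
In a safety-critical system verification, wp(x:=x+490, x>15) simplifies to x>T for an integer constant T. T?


Formula: wp(x:=E, P) = P[E/x] (substitute E for x in postcondition)
Step 1: Postcondition: x>15
Step 2: Substitute x+490 for x: x+490>15
Step 3: Solve for x: x > 15-490 = -475

-475


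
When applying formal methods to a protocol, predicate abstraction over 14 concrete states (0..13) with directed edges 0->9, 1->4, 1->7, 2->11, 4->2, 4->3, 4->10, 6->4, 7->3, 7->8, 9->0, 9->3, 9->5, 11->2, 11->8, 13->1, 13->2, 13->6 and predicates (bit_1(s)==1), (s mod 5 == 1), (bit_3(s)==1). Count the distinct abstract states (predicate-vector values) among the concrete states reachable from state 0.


BFS from 0:
Concrete reachable: {0, 3, 5, 9}
Abstract via predicates (bit_1(s)==1), (s mod 5 == 1), (bit_3(s)==1):
  (0,0,0) <- {0, 5}
  (0,0,1) <- {9}
  (1,0,0) <- {3}
Distinct abstract states = 3

3


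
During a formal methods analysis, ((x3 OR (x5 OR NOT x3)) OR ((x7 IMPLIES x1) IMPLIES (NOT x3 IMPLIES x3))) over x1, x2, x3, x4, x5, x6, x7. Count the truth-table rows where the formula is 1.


Formula: ((x3 OR (x5 OR NOT x3)) OR ((x7 IMPLIES x1) IMPLIES (NOT x3 IMPLIES x3))) over 7 vars (128 rows)
Evaluate each row (x1, x2, x3, x4, x5, x6, x7 as bits, MSB first):
  row 0 [0000000]: ((0 OR (0 OR NOT 0)) OR ((0 IMPLIES 0) IMPLIES (NOT 0 IMPLIES 0))) -> 1
  row 1 [0000001]: ((0 OR (0 OR NOT 0)) OR ((1 IMPLIES 0) IMPLIES (NOT 0 IMPLIES 0))) -> 1
  row 2 [0000010]: ((0 OR (0 OR NOT 0)) OR ((0 IMPLIES 0) IMPLIES (NOT 0 IMPLIES 0))) -> 1
  row 3 [0000011]: ((0 OR (0 OR NOT 0)) OR ((1 IMPLIES 0) IMPLIES (NOT 0 IMPLIES 0))) -> 1
  row 4 [0000100]: ((0 OR (1 OR NOT 0)) OR ((0 IMPLIES 0) IMPLIES (NOT 0 IMPLIES 0))) -> 1
  (every remaining row is evaluated the same way; all 128 results are listed next)
Full result column, 8 rows per line (x1,x2,x3,x4 fixed per line; x5,x6,x7 runs 000..111 left to right):
  rows 0-7 [x1,x2,x3,x4=0000]: 11111111  (ones: 8)
  rows 8-15 [x1,x2,x3,x4=0001]: 11111111  (ones: 8)
  rows 16-23 [x1,x2,x3,x4=0010]: 11111111  (ones: 8)
  rows 24-31 [x1,x2,x3,x4=0011]: 11111111  (ones: 8)
  rows 32-39 [x1,x2,x3,x4=0100]: 11111111  (ones: 8)
  rows 40-47 [x1,x2,x3,x4=0101]: 11111111  (ones: 8)
  rows 48-55 [x1,x2,x3,x4=0110]: 11111111  (ones: 8)
  rows 56-63 [x1,x2,x3,x4=0111]: 11111111  (ones: 8)
  rows 64-71 [x1,x2,x3,x4=1000]: 11111111  (ones: 8)
  rows 72-79 [x1,x2,x3,x4=1001]: 11111111  (ones: 8)
  rows 80-87 [x1,x2,x3,x4=1010]: 11111111  (ones: 8)
  rows 88-95 [x1,x2,x3,x4=1011]: 11111111  (ones: 8)
  rows 96-103 [x1,x2,x3,x4=1100]: 11111111  (ones: 8)
  rows 104-111 [x1,x2,x3,x4=1101]: 11111111  (ones: 8)
  rows 112-119 [x1,x2,x3,x4=1110]: 11111111  (ones: 8)
  rows 120-127 [x1,x2,x3,x4=1111]: 11111111  (ones: 8)
Count of 1-rows = 8+8+8+8+8+8+8+8+8+8+8+8+8+8+8+8 = 128

128


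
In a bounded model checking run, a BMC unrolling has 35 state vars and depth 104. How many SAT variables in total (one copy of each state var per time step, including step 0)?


BMC unrolls to depth k, creating one copy of each state var for steps 0..k.
Step count = 104 + 1 = 105 (steps 0 through 104)
Vars per step = 35
Total = 35 * 105 = 3675

3675


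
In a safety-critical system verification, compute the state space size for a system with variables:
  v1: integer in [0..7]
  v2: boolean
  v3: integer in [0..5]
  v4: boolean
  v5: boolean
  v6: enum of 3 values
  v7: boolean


State space = product of domain sizes of all variables.
Domain sizes:
  v1 (integer in [0..7]): 8
  v2 (boolean): 2
  v3 (integer in [0..5]): 6
  v4 (boolean): 2
  v5 (boolean): 2
  v6 (enum of 3 values): 3
  v7 (boolean): 2
Product = 8 * 2 * 6 * 2 * 2 * 3 * 2 = 2304

2304


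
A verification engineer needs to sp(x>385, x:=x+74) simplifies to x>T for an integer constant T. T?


Formula: sp(P, x:=E) = exists old_x. (x = E[old_x/x]) AND P[old_x/x] (old_x is the value of x before the assignment; eliminate old_x by solving x = E[old_x/x] for old_x)
Step 1: Precondition P: x>385, i.e. old_x > 385
Step 2: Assignment gives x = old_x + 74, so old_x = x - 74
Step 3: Substitute into P: x - 74 > 385
Step 4: Simplify: x > 385+74 = 459

459


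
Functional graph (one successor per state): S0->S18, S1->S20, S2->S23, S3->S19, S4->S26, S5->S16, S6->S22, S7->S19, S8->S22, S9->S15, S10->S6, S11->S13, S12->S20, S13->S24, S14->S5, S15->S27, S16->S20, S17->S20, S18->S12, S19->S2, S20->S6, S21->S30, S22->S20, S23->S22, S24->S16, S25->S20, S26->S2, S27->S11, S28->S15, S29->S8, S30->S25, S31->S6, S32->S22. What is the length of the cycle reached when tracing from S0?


Trace from S0 until a state repeats:
  S0 -> S18 -> S12 -> S20 -> S6 -> S22 -> S20
S20 first seen at step 3, revisited at step 6.
Cycle length = 6 - 3 = 3

3


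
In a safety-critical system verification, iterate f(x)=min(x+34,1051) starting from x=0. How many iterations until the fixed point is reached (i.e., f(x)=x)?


Step 1: x=0, cap=1051, increment=34
Step 2: x grows by 34 each step until capped at 1051; fixed point is x=1051
Step 3: iterations = ceil(1051/34) = 31

31


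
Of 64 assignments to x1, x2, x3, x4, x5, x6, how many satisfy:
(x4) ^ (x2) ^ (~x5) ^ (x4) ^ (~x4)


CNF with 5 clauses over 6 vars (64 assignments).
An assignment satisfies CNF iff every clause has >=1 true literal.
Check each row (bits = x1,x2,x3,x4,x5,x6; clause T/F shown):
  row 0 [000000]: clauses=FFTFT -> 0
  row 1 [000001]: clauses=FFTFT -> 0
  row 2 [000010]: clauses=FFFFT -> 0
  row 3 [000011]: clauses=FFFFT -> 0
  row 4 [000100]: clauses=TFTTF -> 0
  (every remaining row is evaluated the same way; all 64 results are listed next)
Full result column, 8 rows per line (x1,x2,x3 fixed per line; x4,x5,x6 runs 000..111 left to right):
  rows 0-7 [x1,x2,x3=000]: 00000000  (ones: 0)
  rows 8-15 [x1,x2,x3=001]: 00000000  (ones: 0)
  rows 16-23 [x1,x2,x3=010]: 00000000  (ones: 0)
  rows 24-31 [x1,x2,x3=011]: 00000000  (ones: 0)
  rows 32-39 [x1,x2,x3=100]: 00000000  (ones: 0)
  rows 40-47 [x1,x2,x3=101]: 00000000  (ones: 0)
  rows 48-55 [x1,x2,x3=110]: 00000000  (ones: 0)
  rows 56-63 [x1,x2,x3=111]: 00000000  (ones: 0)
Satisfying assignments = 0+0+0+0+0+0+0+0 = 0

0


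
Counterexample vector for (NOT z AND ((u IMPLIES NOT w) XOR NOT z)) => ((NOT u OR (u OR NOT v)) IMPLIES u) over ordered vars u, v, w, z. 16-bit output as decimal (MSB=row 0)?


F1 = (NOT z AND ((u IMPLIES NOT w) XOR NOT z))
F2 = ((NOT u OR (u OR NOT v)) IMPLIES u)
Counterexample to F1=>F2 is where F1=1 and F2=0.
Evaluate each row (bits = u,v,w,z, MSB first):
  row 0 [0000]: F1=0 F2=0 -> F1&~F2 -> 0
  row 1 [0001]: F1=0 F2=0 -> F1&~F2 -> 0
  row 2 [0010]: F1=0 F2=0 -> F1&~F2 -> 0
  row 3 [0011]: F1=0 F2=0 -> F1&~F2 -> 0
  row 4 [0100]: F1=0 F2=0 -> F1&~F2 -> 0
  row 5 [0101]: F1=0 F2=0 -> F1&~F2 -> 0
  row 6 [0110]: F1=0 F2=0 -> F1&~F2 -> 0
  row 7 [0111]: F1=0 F2=0 -> F1&~F2 -> 0
  row 8 [1000]: F1=0 F2=1 -> F1&~F2 -> 0
  row 9 [1001]: F1=0 F2=1 -> F1&~F2 -> 0
  row 10 [1010]: F1=1 F2=1 -> F1&~F2 -> 0
  row 11 [1011]: F1=0 F2=1 -> F1&~F2 -> 0
  row 12 [1100]: F1=0 F2=1 -> F1&~F2 -> 0
  row 13 [1101]: F1=0 F2=1 -> F1&~F2 -> 0
  row 14 [1110]: F1=1 F2=1 -> F1&~F2 -> 0
  row 15 [1111]: F1=0 F2=1 -> F1&~F2 -> 0
Full result column, 4 rows per line (u,v fixed per line; w,z runs 00..11 left to right):
  rows 0-3 [u,v=00]: 0000  = hex 0
  rows 4-7 [u,v=01]: 0000  = hex 0
  rows 8-11 [u,v=10]: 0000  = hex 0
  rows 12-15 [u,v=11]: 0000  = hex 0
Counterexample vector (row 0 .. row 15) = 0000000000000000
Output column grouped in 4s = 0000 0000 0000 0000 = 0x0000
Convert to decimal digit by digit (value = value*16 + digit):
  0 -> 0
  0*16 + 0 = 0
  0*16 + 0 = 0
  0*16 + 0 = 0
Decimal = 0

0


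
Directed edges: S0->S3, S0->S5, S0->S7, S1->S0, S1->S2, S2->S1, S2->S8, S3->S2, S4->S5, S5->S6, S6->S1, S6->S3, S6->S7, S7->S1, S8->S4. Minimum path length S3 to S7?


BFS layer-by-layer from S3:
  dist 0: {S3}
  dist 1: {S2}
  dist 2: {S1, S8}
  dist 3: {S0, S4}
  dist 4: {S5, S7}
  -> S7 reached at distance 4
Shortest path length = 4

4


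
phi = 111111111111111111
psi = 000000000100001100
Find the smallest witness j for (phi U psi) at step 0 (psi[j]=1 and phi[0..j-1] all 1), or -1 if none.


(phi U psi) at 0: need smallest j with psi[j]=1 and phi[i]=1 for all i in [0,j).
Scan from step 0:
  step 0: phi=1, psi=0 -> continue
  step 1: phi=1, psi=0 -> continue
  step 2: phi=1, psi=0 -> continue
  step 3: phi=1, psi=0 -> continue
  step 9: psi=1 and phi held for [0,9) -> witness found
Witness step = 9

9


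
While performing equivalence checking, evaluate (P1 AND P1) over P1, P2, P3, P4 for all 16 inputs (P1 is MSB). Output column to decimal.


Formula: (P1 AND P1) over P1, P2, P3, P4 (16 rows)
Evaluate each row (bits = P1,P2,P3,P4, MSB first):
  row 0 [0000]: (0 AND 0) -> 0
  row 1 [0001]: (0 AND 0) -> 0
  row 2 [0010]: (0 AND 0) -> 0
  row 3 [0011]: (0 AND 0) -> 0
  row 4 [0100]: (0 AND 0) -> 0
  row 5 [0101]: (0 AND 0) -> 0
  row 6 [0110]: (0 AND 0) -> 0
  row 7 [0111]: (0 AND 0) -> 0
  row 8 [1000]: (1 AND 1) -> 1
  row 9 [1001]: (1 AND 1) -> 1
  row 10 [1010]: (1 AND 1) -> 1
  row 11 [1011]: (1 AND 1) -> 1
  row 12 [1100]: (1 AND 1) -> 1
  row 13 [1101]: (1 AND 1) -> 1
  row 14 [1110]: (1 AND 1) -> 1
  row 15 [1111]: (1 AND 1) -> 1
Full result column, 4 rows per line (P1,P2 fixed per line; P3,P4 runs 00..11 left to right):
  rows 0-3 [P1,P2=00]: 0000  = hex 0
  rows 4-7 [P1,P2=01]: 0000  = hex 0
  rows 8-11 [P1,P2=10]: 1111  = hex F
  rows 12-15 [P1,P2=11]: 1111  = hex F
Output column (row 0 .. row 15) = 0000000011111111
Output column grouped in 4s = 0000 0000 1111 1111 = 0x00FF
Convert to decimal digit by digit (value = value*16 + digit):
  0 -> 0
  0*16 + 0 = 0
  0*16 + 15 (F) = 15
  15*16 + 15 (F) = 255
Decimal = 255

255


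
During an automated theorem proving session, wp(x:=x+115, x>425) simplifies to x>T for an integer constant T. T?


Formula: wp(x:=E, P) = P[E/x] (substitute E for x in postcondition)
Step 1: Postcondition: x>425
Step 2: Substitute x+115 for x: x+115>425
Step 3: Solve for x: x > 425-115 = 310

310


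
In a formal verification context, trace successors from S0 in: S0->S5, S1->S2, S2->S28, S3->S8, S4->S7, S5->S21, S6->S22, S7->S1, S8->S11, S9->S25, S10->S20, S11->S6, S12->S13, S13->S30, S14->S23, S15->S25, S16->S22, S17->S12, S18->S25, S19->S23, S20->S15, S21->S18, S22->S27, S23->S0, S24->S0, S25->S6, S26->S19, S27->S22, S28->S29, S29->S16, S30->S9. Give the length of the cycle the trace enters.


Trace from S0 until a state repeats:
  S0 -> S5 -> S21 -> S18 -> S25 -> S6 -> S22 -> S27 -> S22
S22 first seen at step 6, revisited at step 8.
Cycle length = 8 - 6 = 2

2


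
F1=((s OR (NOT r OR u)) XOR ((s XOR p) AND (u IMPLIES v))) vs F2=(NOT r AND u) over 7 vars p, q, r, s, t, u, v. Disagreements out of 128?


F1 = ((s OR (NOT r OR u)) XOR ((s XOR p) AND (u IMPLIES v)))
F2 = (NOT r AND u)
Evaluate both on each of 128 rows (bits = p,q,r,s,t,u,v):
  row 0 [0000000]: F1=1 F2=0 (differ) -> 1
  row 1 [0000001]: F1=1 F2=0 (differ) -> 1
  row 2 [0000010]: F1=1 F2=1 -> 0
  row 3 [0000011]: F1=1 F2=1 -> 0
  row 4 [0000100]: F1=1 F2=0 (differ) -> 1
  (every remaining row is evaluated the same way; all 128 results are listed next)
Full result column, 8 rows per line (p,q,r,s fixed per line; t,u,v runs 000..111 left to right):
  rows 0-7 [p,q,r,s=0000]: 11001100  (ones: 4)
  rows 8-15 [p,q,r,s=0001]: 00010001  (ones: 2)
  rows 16-23 [p,q,r,s=0010]: 00110011  (ones: 4)
  rows 24-31 [p,q,r,s=0011]: 00100010  (ones: 2)
  rows 32-39 [p,q,r,s=0100]: 11001100  (ones: 4)
  rows 40-47 [p,q,r,s=0101]: 00010001  (ones: 2)
  rows 48-55 [p,q,r,s=0110]: 00110011  (ones: 4)
  rows 56-63 [p,q,r,s=0111]: 00100010  (ones: 2)
  rows 64-71 [p,q,r,s=1000]: 00010001  (ones: 2)
  rows 72-79 [p,q,r,s=1001]: 11001100  (ones: 4)
  rows 80-87 [p,q,r,s=1010]: 11101110  (ones: 6)
  rows 88-95 [p,q,r,s=1011]: 11111111  (ones: 8)
  rows 96-103 [p,q,r,s=1100]: 00010001  (ones: 2)
  rows 104-111 [p,q,r,s=1101]: 11001100  (ones: 4)
  rows 112-119 [p,q,r,s=1110]: 11101110  (ones: 6)
  rows 120-127 [p,q,r,s=1111]: 11111111  (ones: 8)
Disagreements = 4+2+4+2+4+2+4+2+2+4+6+8+2+4+6+8 = 64

64


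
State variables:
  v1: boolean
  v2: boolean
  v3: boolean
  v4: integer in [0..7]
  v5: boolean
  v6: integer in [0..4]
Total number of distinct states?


State space = product of domain sizes of all variables.
Domain sizes:
  v1 (boolean): 2
  v2 (boolean): 2
  v3 (boolean): 2
  v4 (integer in [0..7]): 8
  v5 (boolean): 2
  v6 (integer in [0..4]): 5
Product = 2 * 2 * 2 * 8 * 2 * 5 = 640

640


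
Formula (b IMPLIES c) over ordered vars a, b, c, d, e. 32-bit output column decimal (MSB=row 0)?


Formula: (b IMPLIES c) over a, b, c, d, e (32 rows)
Evaluate each row (bits = a,b,c,d,e, MSB first):
  row 0 [00000]: (0 IMPLIES 0) -> 1
  row 1 [00001]: (0 IMPLIES 0) -> 1
  row 2 [00010]: (0 IMPLIES 0) -> 1
  row 3 [00011]: (0 IMPLIES 0) -> 1
  row 4 [00100]: (0 IMPLIES 1) -> 1
  row 5 [00101]: (0 IMPLIES 1) -> 1
  row 6 [00110]: (0 IMPLIES 1) -> 1
  row 7 [00111]: (0 IMPLIES 1) -> 1
  row 8 [01000]: (1 IMPLIES 0) -> 0
  row 9 [01001]: (1 IMPLIES 0) -> 0
  row 10 [01010]: (1 IMPLIES 0) -> 0
  row 11 [01011]: (1 IMPLIES 0) -> 0
  row 12 [01100]: (1 IMPLIES 1) -> 1
  row 13 [01101]: (1 IMPLIES 1) -> 1
  row 14 [01110]: (1 IMPLIES 1) -> 1
  row 15 [01111]: (1 IMPLIES 1) -> 1
  row 16 [10000]: (0 IMPLIES 0) -> 1
  row 17 [10001]: (0 IMPLIES 0) -> 1
  row 18 [10010]: (0 IMPLIES 0) -> 1
  row 19 [10011]: (0 IMPLIES 0) -> 1
  row 20 [10100]: (0 IMPLIES 1) -> 1
  row 21 [10101]: (0 IMPLIES 1) -> 1
  row 22 [10110]: (0 IMPLIES 1) -> 1
  row 23 [10111]: (0 IMPLIES 1) -> 1
  row 24 [11000]: (1 IMPLIES 0) -> 0
  row 25 [11001]: (1 IMPLIES 0) -> 0
  row 26 [11010]: (1 IMPLIES 0) -> 0
  row 27 [11011]: (1 IMPLIES 0) -> 0
  row 28 [11100]: (1 IMPLIES 1) -> 1
  row 29 [11101]: (1 IMPLIES 1) -> 1
  row 30 [11110]: (1 IMPLIES 1) -> 1
  row 31 [11111]: (1 IMPLIES 1) -> 1
Full result column, 4 rows per line (a,b,c fixed per line; d,e runs 00..11 left to right):
  rows 0-3 [a,b,c=000]: 1111  = hex F
  rows 4-7 [a,b,c=001]: 1111  = hex F
  rows 8-11 [a,b,c=010]: 0000  = hex 0
  rows 12-15 [a,b,c=011]: 1111  = hex F
  rows 16-19 [a,b,c=100]: 1111  = hex F
  rows 20-23 [a,b,c=101]: 1111  = hex F
  rows 24-27 [a,b,c=110]: 0000  = hex 0
  rows 28-31 [a,b,c=111]: 1111  = hex F
Output column (row 0 .. row 31) = 11111111000011111111111100001111
Output column grouped in 4s = 1111 1111 0000 1111 1111 1111 0000 1111 = 0xFF0FFF0F
Convert to decimal digit by digit (value = value*16 + digit):
  F -> 15
  15*16 + 15 (F) = 255
  255*16 + 0 = 4080
  4080*16 + 15 (F) = 65295
  65295*16 + 15 (F) = 1044735
  1044735*16 + 15 (F) = 16715775
  16715775*16 + 0 = 267452400
  267452400*16 + 15 (F) = 4279238415
Decimal = 4279238415

4279238415


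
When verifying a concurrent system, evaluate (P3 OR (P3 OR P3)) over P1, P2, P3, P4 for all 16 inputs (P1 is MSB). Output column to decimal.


Formula: (P3 OR (P3 OR P3)) over P1, P2, P3, P4 (16 rows)
Evaluate each row (bits = P1,P2,P3,P4, MSB first):
  row 0 [0000]: (0 OR (0 OR 0)) -> 0
  row 1 [0001]: (0 OR (0 OR 0)) -> 0
  row 2 [0010]: (1 OR (1 OR 1)) -> 1
  row 3 [0011]: (1 OR (1 OR 1)) -> 1
  row 4 [0100]: (0 OR (0 OR 0)) -> 0
  row 5 [0101]: (0 OR (0 OR 0)) -> 0
  row 6 [0110]: (1 OR (1 OR 1)) -> 1
  row 7 [0111]: (1 OR (1 OR 1)) -> 1
  row 8 [1000]: (0 OR (0 OR 0)) -> 0
  row 9 [1001]: (0 OR (0 OR 0)) -> 0
  row 10 [1010]: (1 OR (1 OR 1)) -> 1
  row 11 [1011]: (1 OR (1 OR 1)) -> 1
  row 12 [1100]: (0 OR (0 OR 0)) -> 0
  row 13 [1101]: (0 OR (0 OR 0)) -> 0
  row 14 [1110]: (1 OR (1 OR 1)) -> 1
  row 15 [1111]: (1 OR (1 OR 1)) -> 1
Full result column, 4 rows per line (P1,P2 fixed per line; P3,P4 runs 00..11 left to right):
  rows 0-3 [P1,P2=00]: 0011  = hex 3
  rows 4-7 [P1,P2=01]: 0011  = hex 3
  rows 8-11 [P1,P2=10]: 0011  = hex 3
  rows 12-15 [P1,P2=11]: 0011  = hex 3
Output column (row 0 .. row 15) = 0011001100110011
Output column grouped in 4s = 0011 0011 0011 0011 = 0x3333
Convert to decimal digit by digit (value = value*16 + digit):
  3 -> 3
  3*16 + 3 = 51
  51*16 + 3 = 819
  819*16 + 3 = 13107
Decimal = 13107

13107


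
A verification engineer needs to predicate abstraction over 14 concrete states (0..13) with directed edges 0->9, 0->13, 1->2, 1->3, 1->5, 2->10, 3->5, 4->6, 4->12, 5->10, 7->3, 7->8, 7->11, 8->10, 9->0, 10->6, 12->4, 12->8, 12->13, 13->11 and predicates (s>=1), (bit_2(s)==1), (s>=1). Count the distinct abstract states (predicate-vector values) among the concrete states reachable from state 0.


BFS from 0:
Concrete reachable: {0, 9, 11, 13}
Abstract via predicates (s>=1), (bit_2(s)==1), (s>=1):
  (0,0,0) <- {0}
  (1,0,1) <- {9, 11}
  (1,1,1) <- {13}
Distinct abstract states = 3

3


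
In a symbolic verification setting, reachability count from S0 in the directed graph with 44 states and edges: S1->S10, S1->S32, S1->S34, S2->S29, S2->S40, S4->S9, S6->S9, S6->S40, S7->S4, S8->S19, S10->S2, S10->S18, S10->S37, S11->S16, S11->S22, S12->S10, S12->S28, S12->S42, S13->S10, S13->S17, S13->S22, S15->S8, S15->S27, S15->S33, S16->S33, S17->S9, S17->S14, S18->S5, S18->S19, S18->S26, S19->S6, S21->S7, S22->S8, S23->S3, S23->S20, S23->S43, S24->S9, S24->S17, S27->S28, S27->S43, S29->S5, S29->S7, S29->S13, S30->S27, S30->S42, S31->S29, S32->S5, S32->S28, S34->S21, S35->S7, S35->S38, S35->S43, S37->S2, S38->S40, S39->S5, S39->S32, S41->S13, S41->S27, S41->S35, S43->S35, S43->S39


BFS from S0:
  layer 0: {S0}
Reachable set: {S0}
Count = 1

1


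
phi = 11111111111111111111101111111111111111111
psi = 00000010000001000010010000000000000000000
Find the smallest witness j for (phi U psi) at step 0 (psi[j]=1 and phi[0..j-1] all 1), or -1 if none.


(phi U psi) at 0: need smallest j with psi[j]=1 and phi[i]=1 for all i in [0,j).
Scan from step 0:
  step 0: phi=1, psi=0 -> continue
  step 1: phi=1, psi=0 -> continue
  step 2: phi=1, psi=0 -> continue
  step 3: phi=1, psi=0 -> continue
  step 6: psi=1 and phi held for [0,6) -> witness found
Witness step = 6

6


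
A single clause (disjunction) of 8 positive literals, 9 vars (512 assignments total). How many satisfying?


Step 1: Total=2^9=512
Step 2: Unsat when all 8 false: 2^1=2
Step 3: Sat=512-2=510

510


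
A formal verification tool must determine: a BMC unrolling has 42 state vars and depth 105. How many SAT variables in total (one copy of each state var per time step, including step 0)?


BMC unrolls to depth k, creating one copy of each state var for steps 0..k.
Step count = 105 + 1 = 106 (steps 0 through 105)
Vars per step = 42
Total = 42 * 106 = 4452

4452


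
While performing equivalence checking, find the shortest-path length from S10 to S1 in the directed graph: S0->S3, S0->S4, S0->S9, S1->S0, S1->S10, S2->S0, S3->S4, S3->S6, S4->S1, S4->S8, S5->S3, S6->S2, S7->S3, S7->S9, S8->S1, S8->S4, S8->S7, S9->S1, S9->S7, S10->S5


BFS layer-by-layer from S10:
  dist 0: {S10}
  dist 1: {S5}
  dist 2: {S3}
  dist 3: {S4, S6}
  dist 4: {S1, S2, S8}
  -> S1 reached at distance 4
Shortest path length = 4

4


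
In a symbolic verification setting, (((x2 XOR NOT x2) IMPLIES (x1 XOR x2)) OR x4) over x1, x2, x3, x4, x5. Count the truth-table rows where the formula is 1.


Formula: (((x2 XOR NOT x2) IMPLIES (x1 XOR x2)) OR x4) over 5 vars (32 rows)
Evaluate each row (x1, x2, x3, x4, x5 as bits, MSB first):
  row 0 [00000]: (((0 XOR NOT 0) IMPLIES (0 XOR 0)) OR 0) -> 0
  row 1 [00001]: (((0 XOR NOT 0) IMPLIES (0 XOR 0)) OR 0) -> 0
  row 2 [00010]: (((0 XOR NOT 0) IMPLIES (0 XOR 0)) OR 1) -> 1
  row 3 [00011]: (((0 XOR NOT 0) IMPLIES (0 XOR 0)) OR 1) -> 1
  row 4 [00100]: (((0 XOR NOT 0) IMPLIES (0 XOR 0)) OR 0) -> 0
  row 5 [00101]: (((0 XOR NOT 0) IMPLIES (0 XOR 0)) OR 0) -> 0
  row 6 [00110]: (((0 XOR NOT 0) IMPLIES (0 XOR 0)) OR 1) -> 1
  row 7 [00111]: (((0 XOR NOT 0) IMPLIES (0 XOR 0)) OR 1) -> 1
  row 8 [01000]: (((1 XOR NOT 1) IMPLIES (0 XOR 1)) OR 0) -> 1
  row 9 [01001]: (((1 XOR NOT 1) IMPLIES (0 XOR 1)) OR 0) -> 1
  row 10 [01010]: (((1 XOR NOT 1) IMPLIES (0 XOR 1)) OR 1) -> 1
  row 11 [01011]: (((1 XOR NOT 1) IMPLIES (0 XOR 1)) OR 1) -> 1
  row 12 [01100]: (((1 XOR NOT 1) IMPLIES (0 XOR 1)) OR 0) -> 1
  row 13 [01101]: (((1 XOR NOT 1) IMPLIES (0 XOR 1)) OR 0) -> 1
  row 14 [01110]: (((1 XOR NOT 1) IMPLIES (0 XOR 1)) OR 1) -> 1
  row 15 [01111]: (((1 XOR NOT 1) IMPLIES (0 XOR 1)) OR 1) -> 1
  row 16 [10000]: (((0 XOR NOT 0) IMPLIES (1 XOR 0)) OR 0) -> 1
  row 17 [10001]: (((0 XOR NOT 0) IMPLIES (1 XOR 0)) OR 0) -> 1
  row 18 [10010]: (((0 XOR NOT 0) IMPLIES (1 XOR 0)) OR 1) -> 1
  row 19 [10011]: (((0 XOR NOT 0) IMPLIES (1 XOR 0)) OR 1) -> 1
  row 20 [10100]: (((0 XOR NOT 0) IMPLIES (1 XOR 0)) OR 0) -> 1
  row 21 [10101]: (((0 XOR NOT 0) IMPLIES (1 XOR 0)) OR 0) -> 1
  row 22 [10110]: (((0 XOR NOT 0) IMPLIES (1 XOR 0)) OR 1) -> 1
  row 23 [10111]: (((0 XOR NOT 0) IMPLIES (1 XOR 0)) OR 1) -> 1
  row 24 [11000]: (((1 XOR NOT 1) IMPLIES (1 XOR 1)) OR 0) -> 0
  row 25 [11001]: (((1 XOR NOT 1) IMPLIES (1 XOR 1)) OR 0) -> 0
  row 26 [11010]: (((1 XOR NOT 1) IMPLIES (1 XOR 1)) OR 1) -> 1
  row 27 [11011]: (((1 XOR NOT 1) IMPLIES (1 XOR 1)) OR 1) -> 1
  row 28 [11100]: (((1 XOR NOT 1) IMPLIES (1 XOR 1)) OR 0) -> 0
  row 29 [11101]: (((1 XOR NOT 1) IMPLIES (1 XOR 1)) OR 0) -> 0
  row 30 [11110]: (((1 XOR NOT 1) IMPLIES (1 XOR 1)) OR 1) -> 1
  row 31 [11111]: (((1 XOR NOT 1) IMPLIES (1 XOR 1)) OR 1) -> 1
Full result column, 8 rows per line (x1,x2 fixed per line; x3,x4,x5 runs 000..111 left to right):
  rows 0-7 [x1,x2=00]: 00110011  (ones: 4)
  rows 8-15 [x1,x2=01]: 11111111  (ones: 8)
  rows 16-23 [x1,x2=10]: 11111111  (ones: 8)
  rows 24-31 [x1,x2=11]: 00110011  (ones: 4)
Count of 1-rows = 4+8+8+4 = 24

24


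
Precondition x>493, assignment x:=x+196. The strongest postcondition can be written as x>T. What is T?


Formula: sp(P, x:=E) = exists old_x. (x = E[old_x/x]) AND P[old_x/x] (old_x is the value of x before the assignment; eliminate old_x by solving x = E[old_x/x] for old_x)
Step 1: Precondition P: x>493, i.e. old_x > 493
Step 2: Assignment gives x = old_x + 196, so old_x = x - 196
Step 3: Substitute into P: x - 196 > 493
Step 4: Simplify: x > 493+196 = 689

689


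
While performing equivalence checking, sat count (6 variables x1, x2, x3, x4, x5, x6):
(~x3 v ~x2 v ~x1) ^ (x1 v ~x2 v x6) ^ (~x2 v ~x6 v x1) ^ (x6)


CNF with 4 clauses over 6 vars (64 assignments).
An assignment satisfies CNF iff every clause has >=1 true literal.
Check each row (bits = x1,x2,x3,x4,x5,x6; clause T/F shown):
  row 0 [000000]: clauses=TTTF -> 0
  row 1 [000001]: clauses=TTTT -> 1
  row 2 [000010]: clauses=TTTF -> 0
  row 3 [000011]: clauses=TTTT -> 1
  row 4 [000100]: clauses=TTTF -> 0
  (every remaining row is evaluated the same way; all 64 results are listed next)
Full result column, 8 rows per line (x1,x2,x3 fixed per line; x4,x5,x6 runs 000..111 left to right):
  rows 0-7 [x1,x2,x3=000]: 01010101  (ones: 4)
  rows 8-15 [x1,x2,x3=001]: 01010101  (ones: 4)
  rows 16-23 [x1,x2,x3=010]: 00000000  (ones: 0)
  rows 24-31 [x1,x2,x3=011]: 00000000  (ones: 0)
  rows 32-39 [x1,x2,x3=100]: 01010101  (ones: 4)
  rows 40-47 [x1,x2,x3=101]: 01010101  (ones: 4)
  rows 48-55 [x1,x2,x3=110]: 01010101  (ones: 4)
  rows 56-63 [x1,x2,x3=111]: 00000000  (ones: 0)
Satisfying assignments = 4+4+0+0+4+4+4+0 = 20

20


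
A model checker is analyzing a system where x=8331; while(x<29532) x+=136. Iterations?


Step 1: x goes from 8331 toward 29532 by 136; the body runs while x<29532, so iterations = ceil((bound-start)/step)
Step 2: Distance=21201
Step 3: ceil(21201/136)=156

156


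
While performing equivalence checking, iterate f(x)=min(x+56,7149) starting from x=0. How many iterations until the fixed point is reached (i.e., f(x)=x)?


Step 1: x=0, cap=7149, increment=56
Step 2: x grows by 56 each step until capped at 7149; fixed point is x=7149
Step 3: iterations = ceil(7149/56) = 128

128


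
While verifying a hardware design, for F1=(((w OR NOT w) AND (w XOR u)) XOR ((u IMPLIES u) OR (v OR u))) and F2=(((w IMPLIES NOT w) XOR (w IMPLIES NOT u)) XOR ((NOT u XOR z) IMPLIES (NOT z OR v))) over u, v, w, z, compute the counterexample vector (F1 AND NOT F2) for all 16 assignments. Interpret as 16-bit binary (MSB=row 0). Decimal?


F1 = (((w OR NOT w) AND (w XOR u)) XOR ((u IMPLIES u) OR (v OR u)))
F2 = (((w IMPLIES NOT w) XOR (w IMPLIES NOT u)) XOR ((NOT u XOR z) IMPLIES (NOT z OR v)))
Counterexample to F1=>F2 is where F1=1 and F2=0.
Evaluate each row (bits = u,v,w,z, MSB first):
  row 0 [0000]: F1=1 F2=1 -> F1&~F2 -> 0
  row 1 [0001]: F1=1 F2=1 -> F1&~F2 -> 0
  row 2 [0010]: F1=0 F2=0 -> F1&~F2 -> 0
  row 3 [0011]: F1=0 F2=0 -> F1&~F2 -> 0
  row 4 [0100]: F1=1 F2=1 -> F1&~F2 -> 0
  row 5 [0101]: F1=1 F2=1 -> F1&~F2 -> 0
  row 6 [0110]: F1=0 F2=0 -> F1&~F2 -> 0
  row 7 [0111]: F1=0 F2=0 -> F1&~F2 -> 0
  row 8 [1000]: F1=0 F2=1 -> F1&~F2 -> 0
  row 9 [1001]: F1=0 F2=0 -> F1&~F2 -> 0
  row 10 [1010]: F1=1 F2=1 -> F1&~F2 -> 0
  row 11 [1011]: F1=1 F2=0 -> F1&~F2 -> 1
  row 12 [1100]: F1=0 F2=1 -> F1&~F2 -> 0
  row 13 [1101]: F1=0 F2=1 -> F1&~F2 -> 0
  row 14 [1110]: F1=1 F2=1 -> F1&~F2 -> 0
  row 15 [1111]: F1=1 F2=1 -> F1&~F2 -> 0
Full result column, 4 rows per line (u,v fixed per line; w,z runs 00..11 left to right):
  rows 0-3 [u,v=00]: 0000  = hex 0
  rows 4-7 [u,v=01]: 0000  = hex 0
  rows 8-11 [u,v=10]: 0001  = hex 1
  rows 12-15 [u,v=11]: 0000  = hex 0
Counterexample vector (row 0 .. row 15) = 0000000000010000
Output column grouped in 4s = 0000 0000 0001 0000 = 0x0010
Convert to decimal digit by digit (value = value*16 + digit):
  0 -> 0
  0*16 + 0 = 0
  0*16 + 1 = 1
  1*16 + 0 = 16
Decimal = 16

16


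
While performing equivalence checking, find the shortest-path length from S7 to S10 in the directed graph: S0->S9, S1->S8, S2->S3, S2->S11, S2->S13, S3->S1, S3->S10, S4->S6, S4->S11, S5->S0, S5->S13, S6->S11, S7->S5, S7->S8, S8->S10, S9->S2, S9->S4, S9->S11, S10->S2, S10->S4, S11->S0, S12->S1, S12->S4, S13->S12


BFS layer-by-layer from S7:
  dist 0: {S7}
  dist 1: {S5, S8}
  dist 2: {S0, S10, S13}
  -> S10 reached at distance 2
Shortest path length = 2

2


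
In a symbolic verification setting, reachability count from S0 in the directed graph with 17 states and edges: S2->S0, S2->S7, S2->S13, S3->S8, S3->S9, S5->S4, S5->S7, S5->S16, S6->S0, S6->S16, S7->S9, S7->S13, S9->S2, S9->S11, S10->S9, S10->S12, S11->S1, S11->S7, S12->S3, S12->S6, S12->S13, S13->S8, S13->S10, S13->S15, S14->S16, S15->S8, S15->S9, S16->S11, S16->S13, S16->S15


BFS from S0:
  layer 0: {S0}
Reachable set: {S0}
Count = 1

1


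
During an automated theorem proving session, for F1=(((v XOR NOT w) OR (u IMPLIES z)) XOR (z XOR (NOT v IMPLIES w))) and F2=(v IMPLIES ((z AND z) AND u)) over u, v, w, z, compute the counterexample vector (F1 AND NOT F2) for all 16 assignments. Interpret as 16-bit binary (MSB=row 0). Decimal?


F1 = (((v XOR NOT w) OR (u IMPLIES z)) XOR (z XOR (NOT v IMPLIES w)))
F2 = (v IMPLIES ((z AND z) AND u))
Counterexample to F1=>F2 is where F1=1 and F2=0.
Evaluate each row (bits = u,v,w,z, MSB first):
  row 0 [0000]: F1=1 F2=1 -> F1&~F2 -> 0
  row 1 [0001]: F1=0 F2=1 -> F1&~F2 -> 0
  row 2 [0010]: F1=0 F2=1 -> F1&~F2 -> 0
  row 3 [0011]: F1=1 F2=1 -> F1&~F2 -> 0
  row 4 [0100]: F1=0 F2=0 -> F1&~F2 -> 0
  row 5 [0101]: F1=1 F2=0 -> F1&~F2 -> 1
  row 6 [0110]: F1=0 F2=0 -> F1&~F2 -> 0
  row 7 [0111]: F1=1 F2=0 -> F1&~F2 -> 1
  row 8 [1000]: F1=1 F2=1 -> F1&~F2 -> 0
  row 9 [1001]: F1=0 F2=1 -> F1&~F2 -> 0
  row 10 [1010]: F1=1 F2=1 -> F1&~F2 -> 0
  row 11 [1011]: F1=1 F2=1 -> F1&~F2 -> 0
  row 12 [1100]: F1=1 F2=0 -> F1&~F2 -> 1
  row 13 [1101]: F1=1 F2=1 -> F1&~F2 -> 0
  row 14 [1110]: F1=0 F2=0 -> F1&~F2 -> 0
  row 15 [1111]: F1=1 F2=1 -> F1&~F2 -> 0
Full result column, 4 rows per line (u,v fixed per line; w,z runs 00..11 left to right):
  rows 0-3 [u,v=00]: 0000  = hex 0
  rows 4-7 [u,v=01]: 0101  = hex 5
  rows 8-11 [u,v=10]: 0000  = hex 0
  rows 12-15 [u,v=11]: 1000  = hex 8
Counterexample vector (row 0 .. row 15) = 0000010100001000
Output column grouped in 4s = 0000 0101 0000 1000 = 0x0508
Convert to decimal digit by digit (value = value*16 + digit):
  0 -> 0
  0*16 + 5 = 5
  5*16 + 0 = 80
  80*16 + 8 = 1288
Decimal = 1288

1288


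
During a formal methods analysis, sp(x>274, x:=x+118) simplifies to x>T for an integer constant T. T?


Formula: sp(P, x:=E) = exists old_x. (x = E[old_x/x]) AND P[old_x/x] (old_x is the value of x before the assignment; eliminate old_x by solving x = E[old_x/x] for old_x)
Step 1: Precondition P: x>274, i.e. old_x > 274
Step 2: Assignment gives x = old_x + 118, so old_x = x - 118
Step 3: Substitute into P: x - 118 > 274
Step 4: Simplify: x > 274+118 = 392

392


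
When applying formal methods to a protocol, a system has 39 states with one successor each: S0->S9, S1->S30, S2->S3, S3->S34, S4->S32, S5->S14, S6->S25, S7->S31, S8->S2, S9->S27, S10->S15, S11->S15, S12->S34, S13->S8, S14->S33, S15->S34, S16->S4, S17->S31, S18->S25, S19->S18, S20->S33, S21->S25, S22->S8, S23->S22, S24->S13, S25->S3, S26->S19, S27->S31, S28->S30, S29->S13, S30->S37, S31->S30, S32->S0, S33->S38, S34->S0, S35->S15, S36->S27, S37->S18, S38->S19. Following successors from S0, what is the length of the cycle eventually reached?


Trace from S0 until a state repeats:
  S0 -> S9 -> S27 -> S31 -> S30 -> S37 -> S18 -> S25 -> S3 -> S34 -> S0
S0 first seen at step 0, revisited at step 10.
Cycle length = 10 - 0 = 10

10


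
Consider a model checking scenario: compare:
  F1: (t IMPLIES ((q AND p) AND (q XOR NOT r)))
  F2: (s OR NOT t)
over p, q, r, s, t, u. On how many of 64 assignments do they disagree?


F1 = (t IMPLIES ((q AND p) AND (q XOR NOT r)))
F2 = (s OR NOT t)
Evaluate both on each of 64 rows (bits = p,q,r,s,t,u):
  row 0 [000000]: F1=1 F2=1 -> 0
  row 1 [000001]: F1=1 F2=1 -> 0
  row 2 [000010]: F1=0 F2=0 -> 0
  row 3 [000011]: F1=0 F2=0 -> 0
  row 4 [000100]: F1=1 F2=1 -> 0
  (every remaining row is evaluated the same way; all 64 results are listed next)
Full result column, 8 rows per line (p,q,r fixed per line; s,t,u runs 000..111 left to right):
  rows 0-7 [p,q,r=000]: 00000011  (ones: 2)
  rows 8-15 [p,q,r=001]: 00000011  (ones: 2)
  rows 16-23 [p,q,r=010]: 00000011  (ones: 2)
  rows 24-31 [p,q,r=011]: 00000011  (ones: 2)
  rows 32-39 [p,q,r=100]: 00000011  (ones: 2)
  rows 40-47 [p,q,r=101]: 00000011  (ones: 2)
  rows 48-55 [p,q,r=110]: 00000011  (ones: 2)
  rows 56-63 [p,q,r=111]: 00110000  (ones: 2)
Disagreements = 2+2+2+2+2+2+2+2 = 16

16


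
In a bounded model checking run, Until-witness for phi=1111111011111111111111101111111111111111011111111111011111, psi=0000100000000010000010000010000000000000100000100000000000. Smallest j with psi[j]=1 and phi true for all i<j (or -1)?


(phi U psi) at 0: need smallest j with psi[j]=1 and phi[i]=1 for all i in [0,j).
Scan from step 0:
  step 0: phi=1, psi=0 -> continue
  step 1: phi=1, psi=0 -> continue
  step 2: phi=1, psi=0 -> continue
  step 3: phi=1, psi=0 -> continue
  step 4: psi=1 and phi held for [0,4) -> witness found
Witness step = 4

4


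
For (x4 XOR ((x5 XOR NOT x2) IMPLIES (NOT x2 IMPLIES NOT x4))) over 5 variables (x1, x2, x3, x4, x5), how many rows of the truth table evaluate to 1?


Formula: (x4 XOR ((x5 XOR NOT x2) IMPLIES (NOT x2 IMPLIES NOT x4))) over 5 vars (32 rows)
Evaluate each row (x1, x2, x3, x4, x5 as bits, MSB first):
  row 0 [00000]: (0 XOR ((0 XOR NOT 0) IMPLIES (NOT 0 IMPLIES NOT 0))) -> 1
  row 1 [00001]: (0 XOR ((1 XOR NOT 0) IMPLIES (NOT 0 IMPLIES NOT 0))) -> 1
  row 2 [00010]: (1 XOR ((0 XOR NOT 0) IMPLIES (NOT 0 IMPLIES NOT 1))) -> 1
  row 3 [00011]: (1 XOR ((1 XOR NOT 0) IMPLIES (NOT 0 IMPLIES NOT 1))) -> 0
  row 4 [00100]: (0 XOR ((0 XOR NOT 0) IMPLIES (NOT 0 IMPLIES NOT 0))) -> 1
  row 5 [00101]: (0 XOR ((1 XOR NOT 0) IMPLIES (NOT 0 IMPLIES NOT 0))) -> 1
  row 6 [00110]: (1 XOR ((0 XOR NOT 0) IMPLIES (NOT 0 IMPLIES NOT 1))) -> 1
  row 7 [00111]: (1 XOR ((1 XOR NOT 0) IMPLIES (NOT 0 IMPLIES NOT 1))) -> 0
  row 8 [01000]: (0 XOR ((0 XOR NOT 1) IMPLIES (NOT 1 IMPLIES NOT 0))) -> 1
  row 9 [01001]: (0 XOR ((1 XOR NOT 1) IMPLIES (NOT 1 IMPLIES NOT 0))) -> 1
  row 10 [01010]: (1 XOR ((0 XOR NOT 1) IMPLIES (NOT 1 IMPLIES NOT 1))) -> 0
  row 11 [01011]: (1 XOR ((1 XOR NOT 1) IMPLIES (NOT 1 IMPLIES NOT 1))) -> 0
  row 12 [01100]: (0 XOR ((0 XOR NOT 1) IMPLIES (NOT 1 IMPLIES NOT 0))) -> 1
  row 13 [01101]: (0 XOR ((1 XOR NOT 1) IMPLIES (NOT 1 IMPLIES NOT 0))) -> 1
  row 14 [01110]: (1 XOR ((0 XOR NOT 1) IMPLIES (NOT 1 IMPLIES NOT 1))) -> 0
  row 15 [01111]: (1 XOR ((1 XOR NOT 1) IMPLIES (NOT 1 IMPLIES NOT 1))) -> 0
  row 16 [10000]: (0 XOR ((0 XOR NOT 0) IMPLIES (NOT 0 IMPLIES NOT 0))) -> 1
  row 17 [10001]: (0 XOR ((1 XOR NOT 0) IMPLIES (NOT 0 IMPLIES NOT 0))) -> 1
  row 18 [10010]: (1 XOR ((0 XOR NOT 0) IMPLIES (NOT 0 IMPLIES NOT 1))) -> 1
  row 19 [10011]: (1 XOR ((1 XOR NOT 0) IMPLIES (NOT 0 IMPLIES NOT 1))) -> 0
  row 20 [10100]: (0 XOR ((0 XOR NOT 0) IMPLIES (NOT 0 IMPLIES NOT 0))) -> 1
  row 21 [10101]: (0 XOR ((1 XOR NOT 0) IMPLIES (NOT 0 IMPLIES NOT 0))) -> 1
  row 22 [10110]: (1 XOR ((0 XOR NOT 0) IMPLIES (NOT 0 IMPLIES NOT 1))) -> 1
  row 23 [10111]: (1 XOR ((1 XOR NOT 0) IMPLIES (NOT 0 IMPLIES NOT 1))) -> 0
  row 24 [11000]: (0 XOR ((0 XOR NOT 1) IMPLIES (NOT 1 IMPLIES NOT 0))) -> 1
  row 25 [11001]: (0 XOR ((1 XOR NOT 1) IMPLIES (NOT 1 IMPLIES NOT 0))) -> 1
  row 26 [11010]: (1 XOR ((0 XOR NOT 1) IMPLIES (NOT 1 IMPLIES NOT 1))) -> 0
  row 27 [11011]: (1 XOR ((1 XOR NOT 1) IMPLIES (NOT 1 IMPLIES NOT 1))) -> 0
  row 28 [11100]: (0 XOR ((0 XOR NOT 1) IMPLIES (NOT 1 IMPLIES NOT 0))) -> 1
  row 29 [11101]: (0 XOR ((1 XOR NOT 1) IMPLIES (NOT 1 IMPLIES NOT 0))) -> 1
  row 30 [11110]: (1 XOR ((0 XOR NOT 1) IMPLIES (NOT 1 IMPLIES NOT 1))) -> 0
  row 31 [11111]: (1 XOR ((1 XOR NOT 1) IMPLIES (NOT 1 IMPLIES NOT 1))) -> 0
Full result column, 8 rows per line (x1,x2 fixed per line; x3,x4,x5 runs 000..111 left to right):
  rows 0-7 [x1,x2=00]: 11101110  (ones: 6)
  rows 8-15 [x1,x2=01]: 11001100  (ones: 4)
  rows 16-23 [x1,x2=10]: 11101110  (ones: 6)
  rows 24-31 [x1,x2=11]: 11001100  (ones: 4)
Count of 1-rows = 6+4+6+4 = 20

20
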